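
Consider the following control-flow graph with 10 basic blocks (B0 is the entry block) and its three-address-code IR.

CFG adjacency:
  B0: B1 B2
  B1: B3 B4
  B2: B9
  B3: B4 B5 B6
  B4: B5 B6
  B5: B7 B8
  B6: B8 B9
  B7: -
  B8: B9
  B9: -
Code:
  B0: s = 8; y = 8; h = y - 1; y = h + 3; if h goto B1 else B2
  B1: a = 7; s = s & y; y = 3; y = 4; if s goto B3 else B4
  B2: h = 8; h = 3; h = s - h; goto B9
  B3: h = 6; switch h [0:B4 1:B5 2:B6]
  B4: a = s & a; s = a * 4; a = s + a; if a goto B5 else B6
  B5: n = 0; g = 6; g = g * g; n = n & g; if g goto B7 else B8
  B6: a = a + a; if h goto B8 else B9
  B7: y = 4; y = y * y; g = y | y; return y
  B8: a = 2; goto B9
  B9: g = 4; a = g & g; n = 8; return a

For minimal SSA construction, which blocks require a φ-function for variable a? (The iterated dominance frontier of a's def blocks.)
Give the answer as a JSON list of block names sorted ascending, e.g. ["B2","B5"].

Answer: ["B5", "B6", "B8", "B9"]

Analysis:
idom tree: B1←B0 B2←B0 B3←B1 B4←B1 B5←B1 B6←B1 B7←B5 B8←B1 B9←B0
Dom∩ at merges:
  B4: preds {B1,B3}: {B0,B1} ∩ {B0,B1,B3} = {B0,B1}; idom=B1
  B5: preds {B3,B4}: {B0,B1,B3} ∩ {B0,B1,B4} = {B0,B1}; idom=B1
  B6: preds {B3,B4}: {B0,B1,B3} ∩ {B0,B1,B4} = {B0,B1}; idom=B1
  B8: preds {B5,B6}: {B0,B1,B5} ∩ {B0,B1,B6} = {B0,B1}; idom=B1
  B9: preds {B2,B6,B8}: {B0,B2} ∩ {B0,B1,B6} ∩ {B0,B1,B8} = {B0}; idom=B0

DF walk-up:
  join B4 pred B1: · stop@B1
  join B4 pred B3: B3 stop@B1
  join B5 pred B3: B3 stop@B1
  join B5 pred B4: B4 stop@B1
  join B6 pred B3: B3 stop@B1
  join B6 pred B4: B4 stop@B1
  join B8 pred B5: B5 stop@B1
  join B8 pred B6: B6 stop@B1
  join B9 pred B2: B2 stop@B0
  join B9 pred B6: B6→B1 stop@B0
  join B9 pred B8: B8→B1 stop@B0
  DF(B0)=∅
  DF(B1)={B9}
  DF(B2)={B9}
  DF(B3)={B4,B5,B6}
  DF(B4)={B5,B6}
  DF(B5)={B8}
  DF(B6)={B8,B9}
  DF(B7)=∅
  DF(B8)={B9}
  DF(B9)=∅

φ for a: defs {B1,B4,B6,B8,B9}
  DF⁺ = {B5,B6,B8,B9}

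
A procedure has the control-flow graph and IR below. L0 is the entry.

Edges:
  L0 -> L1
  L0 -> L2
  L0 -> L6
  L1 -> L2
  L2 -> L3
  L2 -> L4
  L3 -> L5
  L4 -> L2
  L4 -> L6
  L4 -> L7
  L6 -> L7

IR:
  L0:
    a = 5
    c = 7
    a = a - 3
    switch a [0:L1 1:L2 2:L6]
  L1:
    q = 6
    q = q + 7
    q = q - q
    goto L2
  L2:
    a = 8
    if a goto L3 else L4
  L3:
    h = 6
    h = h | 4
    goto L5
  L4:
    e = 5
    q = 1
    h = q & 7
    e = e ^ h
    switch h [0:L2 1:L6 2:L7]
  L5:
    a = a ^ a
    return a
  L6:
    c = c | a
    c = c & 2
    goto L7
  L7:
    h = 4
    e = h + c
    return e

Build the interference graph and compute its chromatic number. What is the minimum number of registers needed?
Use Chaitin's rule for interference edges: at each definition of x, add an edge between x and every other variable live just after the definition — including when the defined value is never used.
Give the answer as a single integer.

def/use:
  L0: def={a,c} ue=∅
  L1: def={q} ue=∅
  L2: def={a} ue=∅
  L3: def={h} ue=∅
  L4: def={e,h,q} ue=∅
  L5: def={a} ue={a}
  L6: def={c} ue={a,c}
  L7: def={e,h} ue={c}

Backward fixpoint:
  live L0: ∅→{a,c}
  live L1: {c}→{c}
  live L2: {c}→{a,c}
  live L3: {a}→{a}
  live L4: {a,c}→{a,c}
  live L5: {a}→∅
  live L6: {a,c}→{c}
  live L7: {c}→∅

Interference:
  a↔{c,e,h,q}
  c↔{a,e,h,q}
  e↔{a,c,h,q}
  h↔{a,c,e}
  q↔{a,c,e}

Colouring:
  clique {a,c,e,h} ⇒ need ≥ 4
  assign a→c0 c→c1 e→c2 h→c3 q→c3 — no edge inside a register ⇒ χ ≤ 4
  χ = 4

Answer: 4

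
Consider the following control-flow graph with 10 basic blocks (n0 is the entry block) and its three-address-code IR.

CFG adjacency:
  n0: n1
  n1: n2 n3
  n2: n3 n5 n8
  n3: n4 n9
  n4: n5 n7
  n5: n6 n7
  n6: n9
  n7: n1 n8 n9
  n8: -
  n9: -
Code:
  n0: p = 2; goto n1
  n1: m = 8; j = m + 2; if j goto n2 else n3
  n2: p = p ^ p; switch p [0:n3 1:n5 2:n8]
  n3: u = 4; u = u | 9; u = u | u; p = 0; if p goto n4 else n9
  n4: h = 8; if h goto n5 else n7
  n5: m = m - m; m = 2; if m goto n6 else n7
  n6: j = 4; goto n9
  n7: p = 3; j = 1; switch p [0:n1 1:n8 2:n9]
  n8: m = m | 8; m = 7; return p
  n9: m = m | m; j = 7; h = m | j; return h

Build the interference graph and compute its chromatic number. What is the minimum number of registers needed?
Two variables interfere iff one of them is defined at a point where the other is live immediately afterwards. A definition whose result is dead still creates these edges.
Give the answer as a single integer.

Answer: 3

Derivation:
Block summaries:
  n0: {p} / ∅
  n1: {j,m} / ∅
  n2: {p} / {p}
  n3: {p,u} / ∅
  n4: {h} / ∅
  n5: {m} / {m}
  n6: {j} / ∅
  n7: {j,p} / ∅
  n8: {m} / {m,p}
  n9: {h,j,m} / {m}

Backward fixpoint:
  live n0: ∅→{p}
  live n1: {p}→{m,p}
  live n2: {m,p}→{m,p}
  live n3: {m}→{m}
  live n4: {m}→{m}
  live n5: {m}→{m}
  live n6: {m}→{m}
  live n7: {m}→{m,p}
  live n8: {m,p}→∅
  live n9: {m}→∅

Conflict graph:
  h↔{m}
  j↔{m,p}
  m↔{h,j,p,u}
  p↔{j,m}
  u↔{m}

Registers:
  {j,m,p} pairwise interfere (3-clique) ⇒ χ ≥ 3
  3-colouring: c0={m}  c1={h,j,u}  c2={p}
  χ = 3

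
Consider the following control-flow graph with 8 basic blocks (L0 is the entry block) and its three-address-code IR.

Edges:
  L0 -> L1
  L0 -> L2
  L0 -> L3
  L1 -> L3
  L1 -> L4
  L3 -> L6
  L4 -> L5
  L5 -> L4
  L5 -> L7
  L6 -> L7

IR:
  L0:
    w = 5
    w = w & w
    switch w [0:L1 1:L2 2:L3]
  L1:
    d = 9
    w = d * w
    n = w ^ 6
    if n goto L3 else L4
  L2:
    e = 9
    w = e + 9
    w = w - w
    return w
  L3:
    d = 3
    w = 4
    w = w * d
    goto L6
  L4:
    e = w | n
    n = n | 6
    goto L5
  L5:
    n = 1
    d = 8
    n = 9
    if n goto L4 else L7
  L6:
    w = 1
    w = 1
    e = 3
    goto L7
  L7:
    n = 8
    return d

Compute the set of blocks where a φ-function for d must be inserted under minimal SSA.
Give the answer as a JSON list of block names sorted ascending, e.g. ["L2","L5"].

Answer: ["L3", "L4", "L7"]

Derivation:
idom tree: L1←L0 L2←L0 L3←L0 L4←L1 L5←L4 L6←L3 L7←L0
Dom∩ at merges:
  L3: preds {L0,L1}: {L0} ∩ {L0,L1} = {L0}; idom=L0
  L4: preds {L1,L5}: {L0,L1} ∩ {L0,L1,L4,L5} = {L0,L1}; idom=L1
  L7: preds {L5,L6}: {L0,L1,L4,L5} ∩ {L0,L3,L6} = {L0}; idom=L0

DF walk-up:
  L3←L0: walk · to L0
  L3←L1: walk L1 to L0
  L4←L1: walk · to L1
  L4←L5: walk L5→L4 to L1
  L7←L5: walk L5→L4→L1 to L0
  L7←L6: walk L6→L3 to L0
  L0 → ∅
  L1 → {L3,L7}
  L2 → ∅
  L3 → {L7}
  L4 → {L4,L7}
  L5 → {L4,L7}
  L6 → {L7}
  L7 → ∅

φ for d: defs {L1,L3,L5}
  DF⁺ = {L3,L4,L7}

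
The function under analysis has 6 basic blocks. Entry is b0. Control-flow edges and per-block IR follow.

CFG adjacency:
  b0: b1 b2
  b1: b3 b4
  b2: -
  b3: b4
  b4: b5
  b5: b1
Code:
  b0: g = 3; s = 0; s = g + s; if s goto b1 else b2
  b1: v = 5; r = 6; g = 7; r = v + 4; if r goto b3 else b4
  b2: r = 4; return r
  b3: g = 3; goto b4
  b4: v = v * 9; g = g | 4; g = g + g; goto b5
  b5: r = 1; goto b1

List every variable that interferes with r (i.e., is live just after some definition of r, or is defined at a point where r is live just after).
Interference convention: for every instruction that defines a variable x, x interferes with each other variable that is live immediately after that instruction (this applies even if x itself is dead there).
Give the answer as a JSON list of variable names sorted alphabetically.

Per-block:
  b0: def={g,s} ue=∅
  b1: def={g,r,v} ue=∅
  b2: def={r} ue=∅
  b3: def={g} ue=∅
  b4: def={g,v} ue={g,v}
  b5: def={r} ue=∅

Liveness:
  b0: in=∅ out=∅
  b1: in=∅ out={g,v}
  b2: in=∅ out=∅
  b3: in={v} out={g,v}
  b4: in={g,v} out=∅
  b5: in=∅ out=∅

Interference:
  g: {r,s,v}
  r: {g,v}
  s: {g}
  v: {g,r}

N(r) = ["g", "v"]

Answer: ["g", "v"]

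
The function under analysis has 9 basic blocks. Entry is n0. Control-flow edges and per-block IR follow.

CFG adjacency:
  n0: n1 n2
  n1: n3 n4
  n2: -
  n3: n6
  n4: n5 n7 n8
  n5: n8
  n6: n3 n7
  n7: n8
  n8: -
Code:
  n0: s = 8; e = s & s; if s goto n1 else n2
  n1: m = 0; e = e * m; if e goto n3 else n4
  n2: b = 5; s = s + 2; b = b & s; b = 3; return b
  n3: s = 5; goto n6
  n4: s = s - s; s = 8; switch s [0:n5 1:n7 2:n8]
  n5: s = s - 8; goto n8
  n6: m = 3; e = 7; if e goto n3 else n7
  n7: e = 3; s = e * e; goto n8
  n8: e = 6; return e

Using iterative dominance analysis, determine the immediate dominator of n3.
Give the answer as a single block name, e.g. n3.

idom tree: n1←n0 n2←n0 n3←n1 n4←n1 n5←n4 n6←n3 n7←n1 n8←n1
Dom∩ at merges:
  n3: preds {n1,n6}: {n0,n1} ∩ {n0,n1,n3,n6} = {n0,n1}; idom=n1
  n7: preds {n4,n6}: {n0,n1,n4} ∩ {n0,n1,n3,n6} = {n0,n1}; idom=n1
  n8: preds {n4,n5,n7}: {n0,n1,n4} ∩ {n0,n1,n4,n5} ∩ {n0,n1,n7} = {n0,n1}; idom=n1

idom(n3) = n1

Answer: n1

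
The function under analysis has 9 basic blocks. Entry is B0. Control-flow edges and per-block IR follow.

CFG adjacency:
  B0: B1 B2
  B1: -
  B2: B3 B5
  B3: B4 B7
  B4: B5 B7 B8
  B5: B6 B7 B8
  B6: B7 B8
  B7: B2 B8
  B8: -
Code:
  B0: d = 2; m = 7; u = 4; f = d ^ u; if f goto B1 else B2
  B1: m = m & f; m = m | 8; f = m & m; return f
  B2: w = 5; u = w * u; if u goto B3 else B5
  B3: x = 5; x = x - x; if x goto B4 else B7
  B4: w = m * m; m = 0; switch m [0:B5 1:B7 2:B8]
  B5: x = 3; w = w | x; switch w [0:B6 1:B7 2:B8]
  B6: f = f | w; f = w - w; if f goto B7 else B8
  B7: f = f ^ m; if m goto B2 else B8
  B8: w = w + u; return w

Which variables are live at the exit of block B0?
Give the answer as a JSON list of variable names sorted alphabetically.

Answer: ["f", "m", "u"]

Derivation:
def/use:
  B0: def={d,f,m,u} ue=∅
  B1: def={f,m} ue={f,m}
  B2: def={u,w} ue={u}
  B3: def={x} ue=∅
  B4: def={m,w} ue={m}
  B5: def={w,x} ue={w}
  B6: def={f} ue={f,w}
  B7: def={f} ue={f,m}
  B8: def={w} ue={u,w}

Liveness:
  B0: in=∅ out={f,m,u}
  B1: in={f,m} out=∅
  B2: in={f,m,u} out={f,m,u,w}
  B3: in={f,m,u,w} out={f,m,u,w}
  B4: in={f,m,u} out={f,m,u,w}
  B5: in={f,m,u,w} out={f,m,u,w}
  B6: in={f,m,u,w} out={f,m,u,w}
  B7: in={f,m,u,w} out={f,m,u,w}
  B8: in={u,w} out=∅

live-out(B0) = ["f", "m", "u"]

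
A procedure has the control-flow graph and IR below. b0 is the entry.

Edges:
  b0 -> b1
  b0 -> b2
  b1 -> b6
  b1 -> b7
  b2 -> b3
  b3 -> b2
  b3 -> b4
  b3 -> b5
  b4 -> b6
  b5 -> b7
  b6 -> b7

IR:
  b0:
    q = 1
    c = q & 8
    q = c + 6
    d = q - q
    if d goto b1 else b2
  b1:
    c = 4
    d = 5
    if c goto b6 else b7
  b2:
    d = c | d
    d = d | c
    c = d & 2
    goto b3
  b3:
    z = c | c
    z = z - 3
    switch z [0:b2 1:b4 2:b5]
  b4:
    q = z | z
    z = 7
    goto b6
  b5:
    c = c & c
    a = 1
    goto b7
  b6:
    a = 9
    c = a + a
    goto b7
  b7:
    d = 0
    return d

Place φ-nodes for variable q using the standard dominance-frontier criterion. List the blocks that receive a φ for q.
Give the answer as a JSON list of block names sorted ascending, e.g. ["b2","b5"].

Answer: ["b6", "b7"]

Working:
idom tree: b1←b0 b2←b0 b3←b2 b4←b3 b5←b3 b6←b0 b7←b0
Dom at joins:
  b2: preds {b0,b3}: {b0} ∩ {b0,b2,b3} = {b0}; idom=b0
  b6: preds {b1,b4}: {b0,b1} ∩ {b0,b2,b3,b4} = {b0}; idom=b0
  b7: preds {b1,b5,b6}: {b0,b1} ∩ {b0,b2,b3,b5} ∩ {b0,b6} = {b0}; idom=b0

DF derivation:
  b2←b0: walk · to b0
  b2←b3: walk b3→b2 to b0
  b6←b1: walk b1 to b0
  b6←b4: walk b4→b3→b2 to b0
  b7←b1: walk b1 to b0
  b7←b5: walk b5→b3→b2 to b0
  b7←b6: walk b6 to b0
  DF(b0)=∅
  DF(b1)={b6,b7}
  DF(b2)={b2,b6,b7}
  DF(b3)={b2,b6,b7}
  DF(b4)={b6}
  DF(b5)={b7}
  DF(b6)={b7}
  DF(b7)=∅

φ for q: defs {b0,b4}
  DF⁺ = {b6,b7}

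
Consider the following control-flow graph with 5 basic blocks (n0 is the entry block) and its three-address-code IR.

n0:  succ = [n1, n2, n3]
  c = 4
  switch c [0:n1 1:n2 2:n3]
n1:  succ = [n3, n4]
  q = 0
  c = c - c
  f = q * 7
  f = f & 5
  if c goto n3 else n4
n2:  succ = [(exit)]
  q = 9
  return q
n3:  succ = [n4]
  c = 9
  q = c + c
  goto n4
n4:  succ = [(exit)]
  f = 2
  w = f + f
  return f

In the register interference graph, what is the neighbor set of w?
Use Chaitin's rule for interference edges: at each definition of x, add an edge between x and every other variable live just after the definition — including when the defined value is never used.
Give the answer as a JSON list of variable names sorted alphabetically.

Answer: ["f"]

Analysis:
Per-block:
  n0: def={c} ue=∅
  n1: def={c,f,q} ue={c}
  n2: def={q} ue=∅
  n3: def={c,q} ue=∅
  n4: def={f,w} ue=∅

Live sets:
  n0 li=∅ lo={c}
  n1 li={c} lo=∅
  n2 li=∅ lo=∅
  n3 li=∅ lo=∅
  n4 li=∅ lo=∅

Interference:
  c — {f,q}
  f — {c,w}
  q — {c}
  w — {f}

N(w) = ["f"]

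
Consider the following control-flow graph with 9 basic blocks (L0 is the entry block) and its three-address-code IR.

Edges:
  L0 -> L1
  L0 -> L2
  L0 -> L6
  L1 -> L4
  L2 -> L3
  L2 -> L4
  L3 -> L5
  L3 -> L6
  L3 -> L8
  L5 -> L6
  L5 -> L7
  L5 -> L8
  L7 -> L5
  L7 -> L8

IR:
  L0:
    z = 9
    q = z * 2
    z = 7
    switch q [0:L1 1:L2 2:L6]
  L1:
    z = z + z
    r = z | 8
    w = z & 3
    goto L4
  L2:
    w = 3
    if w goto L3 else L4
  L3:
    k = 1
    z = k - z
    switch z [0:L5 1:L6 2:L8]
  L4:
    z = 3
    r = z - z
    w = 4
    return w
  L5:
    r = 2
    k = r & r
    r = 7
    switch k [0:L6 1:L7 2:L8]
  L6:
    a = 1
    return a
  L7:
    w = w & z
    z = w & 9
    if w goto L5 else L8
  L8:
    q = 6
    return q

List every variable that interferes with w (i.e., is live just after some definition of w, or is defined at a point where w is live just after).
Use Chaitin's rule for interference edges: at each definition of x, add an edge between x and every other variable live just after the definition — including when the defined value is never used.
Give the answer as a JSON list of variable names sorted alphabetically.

Answer: ["k", "r", "z"]

Working:
def/use:
  L0: def={q,z} ue=∅
  L1: def={r,w,z} ue={z}
  L2: def={w} ue=∅
  L3: def={k,z} ue={z}
  L4: def={r,w,z} ue=∅
  L5: def={k,r} ue=∅
  L6: def={a} ue=∅
  L7: def={w,z} ue={w,z}
  L8: def={q} ue=∅

Live sets:
  L0 li=∅ lo={z}
  L1 li={z} lo=∅
  L2 li={z} lo={w,z}
  L3 li={w,z} lo={w,z}
  L4 li=∅ lo=∅
  L5 li={w,z} lo={w,z}
  L6 li=∅ lo=∅
  L7 li={w,z} lo={w,z}
  L8 li=∅ lo=∅

Conflict graph:
  a↔∅
  k↔{r,w,z}
  q↔{z}
  r↔{k,w,z}
  w↔{k,r,z}
  z↔{k,q,r,w}

N(w) = ["k", "r", "z"]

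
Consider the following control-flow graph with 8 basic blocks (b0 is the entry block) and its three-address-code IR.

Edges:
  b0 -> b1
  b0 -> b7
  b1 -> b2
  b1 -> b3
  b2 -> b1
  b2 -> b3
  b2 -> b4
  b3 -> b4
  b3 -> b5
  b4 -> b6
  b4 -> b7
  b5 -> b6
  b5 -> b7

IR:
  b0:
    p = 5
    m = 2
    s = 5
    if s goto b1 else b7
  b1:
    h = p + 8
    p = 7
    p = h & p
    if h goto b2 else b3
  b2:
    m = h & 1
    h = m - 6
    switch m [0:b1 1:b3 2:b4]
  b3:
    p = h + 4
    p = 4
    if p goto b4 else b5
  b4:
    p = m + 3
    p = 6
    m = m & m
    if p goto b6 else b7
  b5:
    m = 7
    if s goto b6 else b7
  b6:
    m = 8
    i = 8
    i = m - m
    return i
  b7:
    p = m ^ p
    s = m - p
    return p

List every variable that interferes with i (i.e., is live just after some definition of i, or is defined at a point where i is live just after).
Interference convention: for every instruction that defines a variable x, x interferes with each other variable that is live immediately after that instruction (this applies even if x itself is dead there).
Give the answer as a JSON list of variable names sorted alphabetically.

Block summaries:
  b0: {m,p,s} / ∅
  b1: {h,p} / {p}
  b2: {h,m} / {h}
  b3: {p} / {h}
  b4: {m,p} / {m}
  b5: {m} / {s}
  b6: {i,m} / ∅
  b7: {p,s} / {m,p}

Live sets:
  live b0: ∅→{m,p,s}
  live b1: {m,p,s}→{h,m,p,s}
  live b2: {h,p,s}→{h,m,p,s}
  live b3: {h,m,s}→{m,p,s}
  live b4: {m}→{m,p}
  live b5: {p,s}→{m,p}
  live b6: ∅→∅
  live b7: {m,p}→∅

Conflict graph:
  h — {m,p,s}
  i — {m}
  m — {h,i,p,s}
  p — {h,m,s}
  s — {h,m,p}

N(i) = ["m"]

Answer: ["m"]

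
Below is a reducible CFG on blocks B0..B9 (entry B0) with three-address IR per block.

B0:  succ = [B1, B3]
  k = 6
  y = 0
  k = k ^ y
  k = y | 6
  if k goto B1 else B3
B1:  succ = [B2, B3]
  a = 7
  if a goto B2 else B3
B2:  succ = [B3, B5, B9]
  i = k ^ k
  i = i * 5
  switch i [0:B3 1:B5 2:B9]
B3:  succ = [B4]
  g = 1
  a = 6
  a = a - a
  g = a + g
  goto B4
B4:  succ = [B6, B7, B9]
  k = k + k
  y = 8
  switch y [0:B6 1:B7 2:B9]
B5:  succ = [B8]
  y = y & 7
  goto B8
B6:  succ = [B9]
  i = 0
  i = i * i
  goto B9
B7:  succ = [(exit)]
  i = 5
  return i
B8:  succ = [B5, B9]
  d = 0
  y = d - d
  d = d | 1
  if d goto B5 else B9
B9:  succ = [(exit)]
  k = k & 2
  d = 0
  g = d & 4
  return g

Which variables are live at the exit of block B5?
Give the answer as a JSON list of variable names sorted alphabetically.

Answer: ["k"]

Analysis:
Block summaries:
  B0 def {k,y} use ∅
  B1 def {a} use ∅
  B2 def {i} use {k}
  B3 def {a,g} use ∅
  B4 def {k,y} use {k}
  B5 def {y} use {y}
  B6 def {i} use ∅
  B7 def {i} use ∅
  B8 def {d,y} use ∅
  B9 def {d,g,k} use {k}

Liveness:
  live B0: ∅→{k,y}
  live B1: {k,y}→{k,y}
  live B2: {k,y}→{k,y}
  live B3: {k}→{k}
  live B4: {k}→{k}
  live B5: {k,y}→{k}
  live B6: {k}→{k}
  live B7: ∅→∅
  live B8: {k}→{k,y}
  live B9: {k}→∅

live-out(B5) = ["k"]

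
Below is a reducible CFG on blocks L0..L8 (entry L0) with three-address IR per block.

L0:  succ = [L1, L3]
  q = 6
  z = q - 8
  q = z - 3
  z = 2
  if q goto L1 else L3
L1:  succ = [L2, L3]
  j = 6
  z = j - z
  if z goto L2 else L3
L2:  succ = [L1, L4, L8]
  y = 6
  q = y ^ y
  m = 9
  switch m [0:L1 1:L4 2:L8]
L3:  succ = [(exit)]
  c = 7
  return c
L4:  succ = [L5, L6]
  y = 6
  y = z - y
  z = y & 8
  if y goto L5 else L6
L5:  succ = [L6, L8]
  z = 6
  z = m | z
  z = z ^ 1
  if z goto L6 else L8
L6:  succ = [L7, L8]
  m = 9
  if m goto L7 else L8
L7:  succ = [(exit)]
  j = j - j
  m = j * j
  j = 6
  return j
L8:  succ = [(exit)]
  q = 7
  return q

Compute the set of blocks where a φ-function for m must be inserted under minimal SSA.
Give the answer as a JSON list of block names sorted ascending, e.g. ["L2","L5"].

Answer: ["L1", "L3", "L8"]

Derivation:
idom tree: L1←L0 L2←L1 L3←L0 L4←L2 L5←L4 L6←L4 L7←L6 L8←L2
Dom∩ at merges:
  L1: preds {L0,L2}: {L0} ∩ {L0,L1,L2} = {L0}; idom=L0
  L3: preds {L0,L1}: {L0} ∩ {L0,L1} = {L0}; idom=L0
  L6: preds {L4,L5}: {L0,L1,L2,L4} ∩ {L0,L1,L2,L4,L5} = {L0,L1,L2,L4}; idom=L4
  L8: preds {L2,L5,L6}: {L0,L1,L2} ∩ {L0,L1,L2,L4,L5} ∩ {L0,L1,L2,L4,L6} = {L0,L1,L2}; idom=L2

DF walk-up:
  join L1 pred L0: · stop@L0
  join L1 pred L2: L2→L1 stop@L0
  join L3 pred L0: · stop@L0
  join L3 pred L1: L1 stop@L0
  join L6 pred L4: · stop@L4
  join L6 pred L5: L5 stop@L4
  join L8 pred L2: · stop@L2
  join L8 pred L5: L5→L4 stop@L2
  join L8 pred L6: L6→L4 stop@L2
  L0: DF=∅
  L1: DF={L1,L3}
  L2: DF={L1}
  L3: DF=∅
  L4: DF={L8}
  L5: DF={L6,L8}
  L6: DF={L8}
  L7: DF=∅
  L8: DF=∅

φ for m: defs {L2,L6,L7}
  DF⁺ = {L1,L3,L8}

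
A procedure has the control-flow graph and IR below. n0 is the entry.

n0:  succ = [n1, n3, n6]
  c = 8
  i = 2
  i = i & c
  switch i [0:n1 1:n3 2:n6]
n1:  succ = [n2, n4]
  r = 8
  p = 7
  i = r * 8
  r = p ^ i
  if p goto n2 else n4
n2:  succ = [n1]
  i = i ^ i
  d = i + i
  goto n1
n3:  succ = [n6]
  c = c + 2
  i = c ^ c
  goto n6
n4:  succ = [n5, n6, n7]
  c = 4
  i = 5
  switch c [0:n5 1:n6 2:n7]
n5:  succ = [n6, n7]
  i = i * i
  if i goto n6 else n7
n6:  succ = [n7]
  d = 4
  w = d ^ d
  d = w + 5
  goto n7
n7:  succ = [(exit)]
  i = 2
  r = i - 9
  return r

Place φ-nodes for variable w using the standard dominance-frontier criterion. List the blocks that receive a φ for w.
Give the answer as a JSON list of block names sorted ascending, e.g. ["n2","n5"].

idom tree: n1←n0 n2←n1 n3←n0 n4←n1 n5←n4 n6←n0 n7←n0
Join-block Dom:
  n1: preds {n0,n2}: {n0} ∩ {n0,n1,n2} = {n0}; idom=n0
  n6: preds {n0,n3,n4,n5}: {n0} ∩ {n0,n3} ∩ {n0,n1,n4} ∩ {n0,n1,n4,n5} = {n0}; idom=n0
  n7: preds {n4,n5,n6}: {n0,n1,n4} ∩ {n0,n1,n4,n5} ∩ {n0,n6} = {n0}; idom=n0

DF walk-up:
  n1←n0: walk · to n0
  n1←n2: walk n2→n1 to n0
  n6←n0: walk · to n0
  n6←n3: walk n3 to n0
  n6←n4: walk n4→n1 to n0
  n6←n5: walk n5→n4→n1 to n0
  n7←n4: walk n4→n1 to n0
  n7←n5: walk n5→n4→n1 to n0
  n7←n6: walk n6 to n0
  n0 → ∅
  n1 → {n1,n6,n7}
  n2 → {n1}
  n3 → {n6}
  n4 → {n6,n7}
  n5 → {n6,n7}
  n6 → {n7}
  n7 → ∅

φ for w: defs {n6}
  DF⁺ = {n7}

Answer: ["n7"]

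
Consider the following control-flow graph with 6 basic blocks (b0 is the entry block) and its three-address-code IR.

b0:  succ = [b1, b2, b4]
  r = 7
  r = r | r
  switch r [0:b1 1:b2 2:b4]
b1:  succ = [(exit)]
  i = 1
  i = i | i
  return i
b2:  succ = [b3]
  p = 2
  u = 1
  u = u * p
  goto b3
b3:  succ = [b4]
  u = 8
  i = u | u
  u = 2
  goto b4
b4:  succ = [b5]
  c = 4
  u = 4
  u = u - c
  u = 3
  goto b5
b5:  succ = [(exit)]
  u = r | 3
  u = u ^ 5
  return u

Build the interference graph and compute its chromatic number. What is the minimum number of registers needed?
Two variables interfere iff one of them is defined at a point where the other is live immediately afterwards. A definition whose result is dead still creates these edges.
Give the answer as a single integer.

Answer: 3

Working:
def/use:
  b0: {r} / ∅
  b1: {i} / ∅
  b2: {p,u} / ∅
  b3: {i,u} / ∅
  b4: {c,u} / ∅
  b5: {u} / {r}

Liveness:
  b0: in=∅ out={r}
  b1: in=∅ out=∅
  b2: in={r} out={r}
  b3: in={r} out={r}
  b4: in={r} out={r}
  b5: in={r} out=∅

Conflict graph:
  c: {r,u}
  i: {r}
  p: {r,u}
  r: {c,i,p,u}
  u: {c,p,r}

Chromatic number:
  {c,r,u} pairwise interfere (3-clique) ⇒ χ ≥ 3
  3-colouring: R0={r}  R1={i,u}  R2={c,p}
  χ = 3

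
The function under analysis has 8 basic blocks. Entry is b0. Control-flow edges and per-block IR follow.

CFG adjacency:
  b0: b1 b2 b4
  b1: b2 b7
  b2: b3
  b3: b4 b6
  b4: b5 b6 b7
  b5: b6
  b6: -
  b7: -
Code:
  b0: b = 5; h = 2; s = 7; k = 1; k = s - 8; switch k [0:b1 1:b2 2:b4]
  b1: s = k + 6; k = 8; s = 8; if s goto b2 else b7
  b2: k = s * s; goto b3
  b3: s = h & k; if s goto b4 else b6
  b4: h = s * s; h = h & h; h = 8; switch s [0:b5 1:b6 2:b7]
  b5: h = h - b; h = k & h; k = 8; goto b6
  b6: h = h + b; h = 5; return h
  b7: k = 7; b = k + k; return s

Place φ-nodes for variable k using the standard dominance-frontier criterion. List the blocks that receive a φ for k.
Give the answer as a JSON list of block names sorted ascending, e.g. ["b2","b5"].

idom tree: b1←b0 b2←b0 b3←b2 b4←b0 b5←b4 b6←b0 b7←b0
Dom∩ at merges:
  b2: preds {b0,b1}: {b0} ∩ {b0,b1} = {b0}; idom=b0
  b4: preds {b0,b3}: {b0} ∩ {b0,b2,b3} = {b0}; idom=b0
  b6: preds {b3,b4,b5}: {b0,b2,b3} ∩ {b0,b4} ∩ {b0,b4,b5} = {b0}; idom=b0
  b7: preds {b1,b4}: {b0,b1} ∩ {b0,b4} = {b0}; idom=b0

Frontier:
  join b2 pred b0: · stop@b0
  join b2 pred b1: b1 stop@b0
  join b4 pred b0: · stop@b0
  join b4 pred b3: b3→b2 stop@b0
  join b6 pred b3: b3→b2 stop@b0
  join b6 pred b4: b4 stop@b0
  join b6 pred b5: b5→b4 stop@b0
  join b7 pred b1: b1 stop@b0
  join b7 pred b4: b4 stop@b0
  DF(b0)=∅
  DF(b1)={b2,b7}
  DF(b2)={b4,b6}
  DF(b3)={b4,b6}
  DF(b4)={b6,b7}
  DF(b5)={b6}
  DF(b6)=∅
  DF(b7)=∅

φ for k: defs {b0,b1,b2,b5,b7}
  DF⁺ = {b2,b4,b6,b7}

Answer: ["b2", "b4", "b6", "b7"]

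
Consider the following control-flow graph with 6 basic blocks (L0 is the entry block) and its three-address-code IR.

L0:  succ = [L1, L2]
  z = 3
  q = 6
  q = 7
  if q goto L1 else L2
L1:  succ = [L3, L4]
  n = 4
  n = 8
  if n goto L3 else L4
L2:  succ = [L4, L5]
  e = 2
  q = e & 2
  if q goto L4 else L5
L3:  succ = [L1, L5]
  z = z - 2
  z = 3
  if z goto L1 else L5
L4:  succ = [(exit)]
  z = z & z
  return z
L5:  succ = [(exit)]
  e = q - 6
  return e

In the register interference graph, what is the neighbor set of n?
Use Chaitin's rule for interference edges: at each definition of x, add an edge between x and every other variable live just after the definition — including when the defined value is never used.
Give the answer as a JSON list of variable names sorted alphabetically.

Block summaries:
  L0 def {q,z} use ∅
  L1 def {n} use ∅
  L2 def {e,q} use ∅
  L3 def {z} use {z}
  L4 def {z} use {z}
  L5 def {e} use {q}

Live sets:
  L0: in=∅ out={q,z}
  L1: in={q,z} out={q,z}
  L2: in={z} out={q,z}
  L3: in={q,z} out={q,z}
  L4: in={z} out=∅
  L5: in={q} out=∅

Interference:
  e — {z}
  n — {q,z}
  q — {n,z}
  z — {e,n,q}

N(n) = ["q", "z"]

Answer: ["q", "z"]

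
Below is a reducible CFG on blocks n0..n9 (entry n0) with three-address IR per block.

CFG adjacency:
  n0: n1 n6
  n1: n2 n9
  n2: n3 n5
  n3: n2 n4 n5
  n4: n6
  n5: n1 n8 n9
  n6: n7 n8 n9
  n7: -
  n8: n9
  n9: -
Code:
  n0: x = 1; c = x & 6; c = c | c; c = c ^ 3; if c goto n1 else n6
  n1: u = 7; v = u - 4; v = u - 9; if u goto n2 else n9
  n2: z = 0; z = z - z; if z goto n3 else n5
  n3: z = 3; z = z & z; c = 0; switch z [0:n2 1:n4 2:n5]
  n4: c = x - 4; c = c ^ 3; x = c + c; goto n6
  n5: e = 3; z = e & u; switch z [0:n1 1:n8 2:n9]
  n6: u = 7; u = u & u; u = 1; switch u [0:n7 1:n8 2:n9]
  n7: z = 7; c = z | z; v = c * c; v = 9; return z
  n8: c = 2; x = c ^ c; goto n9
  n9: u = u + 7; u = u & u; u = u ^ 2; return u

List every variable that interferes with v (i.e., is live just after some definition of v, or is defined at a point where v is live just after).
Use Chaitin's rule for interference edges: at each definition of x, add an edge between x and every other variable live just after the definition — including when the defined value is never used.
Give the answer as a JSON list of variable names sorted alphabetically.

Per-block:
  n0 def {c,x} use ∅
  n1 def {u,v} use ∅
  n2 def {z} use ∅
  n3 def {c,z} use ∅
  n4 def {c,x} use {x}
  n5 def {e,z} use {u}
  n6 def {u} use ∅
  n7 def {c,v,z} use ∅
  n8 def {c,x} use ∅
  n9 def {u} use {u}

Liveness:
  live n0: ∅→{x}
  live n1: {x}→{u,x}
  live n2: {u,x}→{u,x}
  live n3: {u,x}→{u,x}
  live n4: {x}→∅
  live n5: {u,x}→{u,x}
  live n6: ∅→{u}
  live n7: ∅→∅
  live n8: {u}→{u}
  live n9: {u}→∅

Interfere edges:
  c: {u,x,z}
  e: {u,x}
  u: {c,e,v,x,z}
  v: {u,x,z}
  x: {c,e,u,v,z}
  z: {c,u,v,x}

N(v) = ["u", "x", "z"]

Answer: ["u", "x", "z"]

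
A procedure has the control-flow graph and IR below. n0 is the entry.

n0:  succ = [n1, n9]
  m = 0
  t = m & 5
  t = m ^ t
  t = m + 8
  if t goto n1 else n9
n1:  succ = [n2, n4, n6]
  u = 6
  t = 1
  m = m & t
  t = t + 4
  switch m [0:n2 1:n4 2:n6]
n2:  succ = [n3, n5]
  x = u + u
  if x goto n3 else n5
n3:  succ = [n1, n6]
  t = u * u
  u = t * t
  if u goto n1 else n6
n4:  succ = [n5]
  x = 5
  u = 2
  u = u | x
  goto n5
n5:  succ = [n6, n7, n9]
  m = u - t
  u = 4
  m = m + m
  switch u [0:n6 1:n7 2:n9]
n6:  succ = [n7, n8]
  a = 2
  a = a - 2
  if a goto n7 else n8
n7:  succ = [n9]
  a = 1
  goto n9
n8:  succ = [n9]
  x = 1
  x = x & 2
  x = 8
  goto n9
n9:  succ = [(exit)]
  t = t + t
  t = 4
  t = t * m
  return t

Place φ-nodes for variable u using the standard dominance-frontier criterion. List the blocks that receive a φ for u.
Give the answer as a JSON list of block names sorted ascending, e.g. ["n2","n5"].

Answer: ["n1", "n5", "n6", "n7", "n9"]

Derivation:
idom tree: n1←n0 n2←n1 n3←n2 n4←n1 n5←n1 n6←n1 n7←n1 n8←n6 n9←n0
Dom∩ at merges:
  n1: preds {n0,n3}: {n0} ∩ {n0,n1,n2,n3} = {n0}; idom=n0
  n5: preds {n2,n4}: {n0,n1,n2} ∩ {n0,n1,n4} = {n0,n1}; idom=n1
  n6: preds {n1,n3,n5}: {n0,n1} ∩ {n0,n1,n2,n3} ∩ {n0,n1,n5} = {n0,n1}; idom=n1
  n7: preds {n5,n6}: {n0,n1,n5} ∩ {n0,n1,n6} = {n0,n1}; idom=n1
  n9: preds {n0,n5,n7,n8}: {n0} ∩ {n0,n1,n5} ∩ {n0,n1,n7} ∩ {n0,n1,n6,n8} = {n0}; idom=n0

DF derivation:
  join n1 pred n0: · stop@n0
  join n1 pred n3: n3→n2→n1 stop@n0
  join n5 pred n2: n2 stop@n1
  join n5 pred n4: n4 stop@n1
  join n6 pred n1: · stop@n1
  join n6 pred n3: n3→n2 stop@n1
  join n6 pred n5: n5 stop@n1
  join n7 pred n5: n5 stop@n1
  join n7 pred n6: n6 stop@n1
  join n9 pred n0: · stop@n0
  join n9 pred n5: n5→n1 stop@n0
  join n9 pred n7: n7→n1 stop@n0
  join n9 pred n8: n8→n6→n1 stop@n0
  n0: DF=∅
  n1: DF={n1,n9}
  n2: DF={n1,n5,n6}
  n3: DF={n1,n6}
  n4: DF={n5}
  n5: DF={n6,n7,n9}
  n6: DF={n7,n9}
  n7: DF={n9}
  n8: DF={n9}
  n9: DF=∅

φ for u: defs {n1,n3,n4,n5}
  DF⁺ = {n1,n5,n6,n7,n9}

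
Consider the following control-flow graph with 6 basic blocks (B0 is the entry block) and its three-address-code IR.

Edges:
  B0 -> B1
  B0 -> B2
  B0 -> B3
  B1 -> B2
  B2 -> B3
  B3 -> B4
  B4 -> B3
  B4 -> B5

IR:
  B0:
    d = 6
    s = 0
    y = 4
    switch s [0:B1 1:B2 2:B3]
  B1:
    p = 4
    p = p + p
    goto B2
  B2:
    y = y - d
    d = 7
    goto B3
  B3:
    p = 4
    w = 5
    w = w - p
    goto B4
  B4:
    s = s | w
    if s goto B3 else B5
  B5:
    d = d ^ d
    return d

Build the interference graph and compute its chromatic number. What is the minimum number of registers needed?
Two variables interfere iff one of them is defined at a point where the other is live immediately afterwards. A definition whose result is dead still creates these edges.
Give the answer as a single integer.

Answer: 4

Working:
Block summaries:
  B0 def {d,s,y} use ∅
  B1 def {p} use ∅
  B2 def {d,y} use {d,y}
  B3 def {p,w} use ∅
  B4 def {s} use {s,w}
  B5 def {d} use {d}

Backward fixpoint:
  live B0: ∅→{d,s,y}
  live B1: {d,s,y}→{d,s,y}
  live B2: {d,s,y}→{d,s}
  live B3: {d,s}→{d,s,w}
  live B4: {d,s,w}→{d,s}
  live B5: {d}→∅

Interference:
  d: {p,s,w,y}
  p: {d,s,w,y}
  s: {d,p,w,y}
  w: {d,p,s}
  y: {d,p,s}

Colouring:
  {d,p,s,w} pairwise interfere (4-clique) ⇒ χ ≥ 4
  assign d→c0 p→c1 s→c2 w→c3 y→c3 — no edge inside a register ⇒ χ ≤ 4
  χ = 4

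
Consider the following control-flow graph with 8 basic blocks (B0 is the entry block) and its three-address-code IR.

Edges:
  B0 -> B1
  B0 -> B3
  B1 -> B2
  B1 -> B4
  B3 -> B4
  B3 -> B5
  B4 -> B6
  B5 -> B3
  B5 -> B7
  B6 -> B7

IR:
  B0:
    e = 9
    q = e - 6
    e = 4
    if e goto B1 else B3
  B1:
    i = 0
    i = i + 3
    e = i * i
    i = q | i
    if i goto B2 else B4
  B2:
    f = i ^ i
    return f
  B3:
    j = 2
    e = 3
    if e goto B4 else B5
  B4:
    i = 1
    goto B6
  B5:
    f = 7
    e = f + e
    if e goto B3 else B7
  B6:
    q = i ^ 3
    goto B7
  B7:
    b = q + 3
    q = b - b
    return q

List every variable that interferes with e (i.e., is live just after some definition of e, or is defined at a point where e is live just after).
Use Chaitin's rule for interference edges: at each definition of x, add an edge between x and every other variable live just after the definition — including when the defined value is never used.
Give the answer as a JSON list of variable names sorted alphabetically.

def/use:
  B0 def {e,q} use ∅
  B1 def {e,i} use {q}
  B2 def {f} use {i}
  B3 def {e,j} use ∅
  B4 def {i} use ∅
  B5 def {e,f} use {e}
  B6 def {q} use {i}
  B7 def {b,q} use {q}

Liveness:
  B0: in=∅ out={q}
  B1: in={q} out={i}
  B2: in={i} out=∅
  B3: in={q} out={e,q}
  B4: in=∅ out={i}
  B5: in={e,q} out={q}
  B6: in={i} out={q}
  B7: in={q} out=∅

Interfere edges:
  b↔∅
  e↔{f,i,q}
  f↔{e,q}
  i↔{e,q}
  j↔{q}
  q↔{e,f,i,j}

N(e) = ["f", "i", "q"]

Answer: ["f", "i", "q"]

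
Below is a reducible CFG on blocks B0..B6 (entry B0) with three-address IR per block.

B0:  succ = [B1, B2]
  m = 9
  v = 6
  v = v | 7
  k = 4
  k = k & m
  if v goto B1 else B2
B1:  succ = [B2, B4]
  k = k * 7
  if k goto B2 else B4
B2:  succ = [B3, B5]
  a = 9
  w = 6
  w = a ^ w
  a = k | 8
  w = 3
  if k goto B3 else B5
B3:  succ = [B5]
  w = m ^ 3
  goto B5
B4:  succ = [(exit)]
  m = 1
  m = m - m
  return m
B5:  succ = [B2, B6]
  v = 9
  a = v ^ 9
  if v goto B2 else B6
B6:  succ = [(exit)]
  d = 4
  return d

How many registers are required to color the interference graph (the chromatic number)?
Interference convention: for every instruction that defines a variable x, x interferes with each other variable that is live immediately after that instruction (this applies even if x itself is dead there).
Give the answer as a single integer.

Answer: 4

Analysis:
Block summaries:
  B0: {k,m,v} / ∅
  B1: {k} / {k}
  B2: {a,w} / {k}
  B3: {w} / {m}
  B4: {m} / ∅
  B5: {a,v} / ∅
  B6: {d} / ∅

Live sets:
  B0: in=∅ out={k,m}
  B1: in={k,m} out={k,m}
  B2: in={k,m} out={k,m}
  B3: in={k,m} out={k,m}
  B4: in=∅ out=∅
  B5: in={k,m} out={k,m}
  B6: in=∅ out=∅

Interference:
  a: {k,m,v,w}
  d: ∅
  k: {a,m,v,w}
  m: {a,k,v,w}
  v: {a,k,m}
  w: {a,k,m}

Registers:
  lower bound: {a,k,m,v} mutually conflict ⇒ χ ≥ 4
  4-colouring: c0={a,d}  c1={k}  c2={m}  c3={v,w}
  χ = 4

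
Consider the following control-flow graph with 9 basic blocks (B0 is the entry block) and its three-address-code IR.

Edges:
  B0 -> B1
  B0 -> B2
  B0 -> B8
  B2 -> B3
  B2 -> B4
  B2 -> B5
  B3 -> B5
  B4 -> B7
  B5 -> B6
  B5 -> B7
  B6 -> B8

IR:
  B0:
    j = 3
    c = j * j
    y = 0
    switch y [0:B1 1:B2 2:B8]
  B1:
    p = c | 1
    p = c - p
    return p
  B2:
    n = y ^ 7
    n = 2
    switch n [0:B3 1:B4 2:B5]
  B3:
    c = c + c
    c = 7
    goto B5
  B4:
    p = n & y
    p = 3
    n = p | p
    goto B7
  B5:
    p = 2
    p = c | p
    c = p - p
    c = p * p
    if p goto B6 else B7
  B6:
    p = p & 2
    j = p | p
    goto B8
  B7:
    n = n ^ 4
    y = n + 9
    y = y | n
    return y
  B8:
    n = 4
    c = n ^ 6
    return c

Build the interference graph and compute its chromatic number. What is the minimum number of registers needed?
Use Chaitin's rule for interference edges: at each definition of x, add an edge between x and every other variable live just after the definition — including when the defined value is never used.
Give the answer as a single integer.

Answer: 3

Working:
Block summaries:
  B0 def {c,j,y} use ∅
  B1 def {p} use {c}
  B2 def {n} use {y}
  B3 def {c} use {c}
  B4 def {n,p} use {n,y}
  B5 def {c,p} use {c}
  B6 def {j,p} use {p}
  B7 def {n,y} use {n}
  B8 def {c,n} use ∅

Liveness:
  B0 li=∅ lo={c,y}
  B1 li={c} lo=∅
  B2 li={c,y} lo={c,n,y}
  B3 li={c,n} lo={c,n}
  B4 li={n,y} lo={n}
  B5 li={c,n} lo={n,p}
  B6 li={p} lo=∅
  B7 li={n} lo=∅
  B8 li=∅ lo=∅

Interference:
  c: {n,p,y}
  j: ∅
  n: {c,p,y}
  p: {c,n}
  y: {c,n}

Registers:
  {c,n,p} pairwise interfere (3-clique) ⇒ χ ≥ 3
  assign c→R0 j→R0 n→R1 p→R2 y→R2 — no edge inside a register ⇒ χ ≤ 3
  χ = 3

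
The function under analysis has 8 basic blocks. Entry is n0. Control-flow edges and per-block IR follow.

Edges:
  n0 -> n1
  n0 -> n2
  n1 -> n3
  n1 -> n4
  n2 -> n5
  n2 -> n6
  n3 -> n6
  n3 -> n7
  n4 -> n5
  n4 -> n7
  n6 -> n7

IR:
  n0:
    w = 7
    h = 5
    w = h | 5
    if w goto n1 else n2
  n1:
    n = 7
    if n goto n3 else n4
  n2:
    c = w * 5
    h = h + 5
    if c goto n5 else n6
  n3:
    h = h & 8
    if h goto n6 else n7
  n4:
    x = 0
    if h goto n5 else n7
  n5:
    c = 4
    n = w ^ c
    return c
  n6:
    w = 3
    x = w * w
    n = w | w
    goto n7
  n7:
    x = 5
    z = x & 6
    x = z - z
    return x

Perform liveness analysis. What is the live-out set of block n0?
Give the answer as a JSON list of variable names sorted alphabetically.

Answer: ["h", "w"]

Analysis:
def/use:
  n0: {h,w} / ∅
  n1: {n} / ∅
  n2: {c,h} / {h,w}
  n3: {h} / {h}
  n4: {x} / {h}
  n5: {c,n} / {w}
  n6: {n,w,x} / ∅
  n7: {x,z} / ∅

Live sets:
  n0 li=∅ lo={h,w}
  n1 li={h,w} lo={h,w}
  n2 li={h,w} lo={w}
  n3 li={h} lo=∅
  n4 li={h,w} lo={w}
  n5 li={w} lo=∅
  n6 li=∅ lo=∅
  n7 li=∅ lo=∅

live-out(n0) = ["h", "w"]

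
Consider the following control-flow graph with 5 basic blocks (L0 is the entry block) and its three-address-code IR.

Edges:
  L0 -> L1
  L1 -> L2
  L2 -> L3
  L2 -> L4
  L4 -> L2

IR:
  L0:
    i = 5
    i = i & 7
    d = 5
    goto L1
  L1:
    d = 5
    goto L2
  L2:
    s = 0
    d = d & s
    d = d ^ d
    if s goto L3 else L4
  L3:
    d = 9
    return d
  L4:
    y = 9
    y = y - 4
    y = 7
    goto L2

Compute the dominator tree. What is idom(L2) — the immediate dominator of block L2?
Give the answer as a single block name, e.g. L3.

idom tree: L1←L0 L2←L1 L3←L2 L4←L2
Join-block Dom:
  L2: preds {L1,L4}: {L0,L1} ∩ {L0,L1,L2,L4} = {L0,L1}; idom=L1

idom(L2) = L1

Answer: L1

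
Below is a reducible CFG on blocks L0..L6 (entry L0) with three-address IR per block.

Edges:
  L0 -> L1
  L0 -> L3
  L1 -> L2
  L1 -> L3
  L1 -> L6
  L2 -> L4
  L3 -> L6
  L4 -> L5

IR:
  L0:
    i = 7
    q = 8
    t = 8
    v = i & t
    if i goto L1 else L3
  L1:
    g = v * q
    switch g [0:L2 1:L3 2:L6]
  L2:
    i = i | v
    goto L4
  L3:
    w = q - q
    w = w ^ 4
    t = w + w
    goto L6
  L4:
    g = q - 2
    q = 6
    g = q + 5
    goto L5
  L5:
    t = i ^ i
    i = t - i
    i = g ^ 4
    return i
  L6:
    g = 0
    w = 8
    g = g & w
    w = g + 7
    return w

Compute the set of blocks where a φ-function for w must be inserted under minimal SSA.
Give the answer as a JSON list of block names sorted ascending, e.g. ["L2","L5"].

Answer: ["L6"]

Working:
idom tree: L1←L0 L2←L1 L3←L0 L4←L2 L5←L4 L6←L0
Dom∩ at merges:
  L3: preds {L0,L1}: {L0} ∩ {L0,L1} = {L0}; idom=L0
  L6: preds {L1,L3}: {L0,L1} ∩ {L0,L3} = {L0}; idom=L0

DF walk-up:
  join L3 pred L0: · stop@L0
  join L3 pred L1: L1 stop@L0
  join L6 pred L1: L1 stop@L0
  join L6 pred L3: L3 stop@L0
  L0 → ∅
  L1 → {L3,L6}
  L2 → ∅
  L3 → {L6}
  L4 → ∅
  L5 → ∅
  L6 → ∅

φ for w: defs {L3,L6}
  DF⁺ = {L6}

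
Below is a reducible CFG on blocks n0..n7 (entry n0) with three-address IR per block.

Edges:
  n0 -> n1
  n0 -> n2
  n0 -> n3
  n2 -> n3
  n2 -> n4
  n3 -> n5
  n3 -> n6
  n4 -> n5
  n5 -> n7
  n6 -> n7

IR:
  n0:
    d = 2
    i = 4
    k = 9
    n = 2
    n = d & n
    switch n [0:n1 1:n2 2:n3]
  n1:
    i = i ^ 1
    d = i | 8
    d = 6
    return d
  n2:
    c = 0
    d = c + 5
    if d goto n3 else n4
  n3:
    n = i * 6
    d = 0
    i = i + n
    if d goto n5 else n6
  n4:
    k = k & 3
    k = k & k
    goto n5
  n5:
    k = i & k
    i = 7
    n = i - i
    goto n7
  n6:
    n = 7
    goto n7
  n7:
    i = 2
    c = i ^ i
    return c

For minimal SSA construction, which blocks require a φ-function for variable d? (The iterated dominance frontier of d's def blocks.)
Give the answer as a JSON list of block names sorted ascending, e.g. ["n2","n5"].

Answer: ["n3", "n5", "n7"]

Working:
idom tree: n1←n0 n2←n0 n3←n0 n4←n2 n5←n0 n6←n3 n7←n0
Dom at joins:
  n3: preds {n0,n2}: {n0} ∩ {n0,n2} = {n0}; idom=n0
  n5: preds {n3,n4}: {n0,n3} ∩ {n0,n2,n4} = {n0}; idom=n0
  n7: preds {n5,n6}: {n0,n5} ∩ {n0,n3,n6} = {n0}; idom=n0

DF derivation:
  n3←n0: walk · to n0
  n3←n2: walk n2 to n0
  n5←n3: walk n3 to n0
  n5←n4: walk n4→n2 to n0
  n7←n5: walk n5 to n0
  n7←n6: walk n6→n3 to n0
  n0: DF=∅
  n1: DF=∅
  n2: DF={n3,n5}
  n3: DF={n5,n7}
  n4: DF={n5}
  n5: DF={n7}
  n6: DF={n7}
  n7: DF=∅

φ for d: defs {n0,n1,n2,n3}
  DF⁺ = {n3,n5,n7}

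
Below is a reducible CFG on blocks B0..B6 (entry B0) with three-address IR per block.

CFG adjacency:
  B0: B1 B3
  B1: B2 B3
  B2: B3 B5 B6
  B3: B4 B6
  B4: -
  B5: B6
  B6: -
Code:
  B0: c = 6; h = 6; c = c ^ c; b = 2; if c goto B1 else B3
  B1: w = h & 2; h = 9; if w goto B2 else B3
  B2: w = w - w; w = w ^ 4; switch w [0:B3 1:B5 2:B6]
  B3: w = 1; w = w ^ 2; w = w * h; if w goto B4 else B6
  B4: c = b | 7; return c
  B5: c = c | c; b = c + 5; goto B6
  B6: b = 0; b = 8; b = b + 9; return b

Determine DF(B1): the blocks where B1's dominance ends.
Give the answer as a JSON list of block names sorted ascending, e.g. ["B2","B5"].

Answer: ["B3", "B6"]

Analysis:
idom tree: B1←B0 B2←B1 B3←B0 B4←B3 B5←B2 B6←B0
Join-block Dom:
  B3: preds {B0,B1,B2}: {B0} ∩ {B0,B1} ∩ {B0,B1,B2} = {B0}; idom=B0
  B6: preds {B2,B3,B5}: {B0,B1,B2} ∩ {B0,B3} ∩ {B0,B1,B2,B5} = {B0}; idom=B0

DF derivation:
  B3←B0: walk · to B0
  B3←B1: walk B1 to B0
  B3←B2: walk B2→B1 to B0
  B6←B2: walk B2→B1 to B0
  B6←B3: walk B3 to B0
  B6←B5: walk B5→B2→B1 to B0
  DF(B0)=∅
  DF(B1)={B3,B6}
  DF(B2)={B3,B6}
  DF(B3)={B6}
  DF(B4)=∅
  DF(B5)={B6}
  DF(B6)=∅

DF(B1) = ["B3", "B6"]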